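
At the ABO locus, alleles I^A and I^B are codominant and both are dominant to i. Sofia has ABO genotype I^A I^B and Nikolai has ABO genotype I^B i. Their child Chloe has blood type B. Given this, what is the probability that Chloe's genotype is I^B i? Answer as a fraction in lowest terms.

1/2

Cross I^A I^B × I^B i → 1/4 I^A I^B, 1/4 I^A i, 1/4 I^B I^B, 1/4 I^B i.
Type-B genotypes among offspring: I^B I^B (1/4), I^B i (1/4); total 1/2.
P(I^B i | type B) = (1/4) / (1/2) = 1/2.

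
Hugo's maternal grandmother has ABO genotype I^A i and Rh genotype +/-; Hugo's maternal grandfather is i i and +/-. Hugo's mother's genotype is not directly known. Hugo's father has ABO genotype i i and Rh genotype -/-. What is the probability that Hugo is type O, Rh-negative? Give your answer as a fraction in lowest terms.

3/8

Hugo's mother's ABO genotype from I^A i × i i: 1/2 I^A i, 1/2 i i.
Crossing each possibility with the father i i and summing P(type O): 1/2·1/2 + 1/2·1 = 3/4.
Similarly for Rh via the mother's Rh distribution: P(Rh-) = 1/2.
Independent loci: 3/4 × 1/2 = 3/8.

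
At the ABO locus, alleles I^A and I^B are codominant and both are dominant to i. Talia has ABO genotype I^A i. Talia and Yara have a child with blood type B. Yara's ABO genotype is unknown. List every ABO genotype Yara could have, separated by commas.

For each candidate genotype of Yara, check whether crossing it with I^A i can produce every observed child phenotype.
  I^A I^A → possible child types {A} ✗
  I^A I^B → possible child types {A, B, AB} ✓
  I^A i → possible child types {O, A} ✗
  I^B I^B → possible child types {B, AB} ✓
  I^B i → possible child types {O, A, B, AB} ✓
  i i → possible child types {O, A} ✗

I^A I^B, I^B I^B, I^B i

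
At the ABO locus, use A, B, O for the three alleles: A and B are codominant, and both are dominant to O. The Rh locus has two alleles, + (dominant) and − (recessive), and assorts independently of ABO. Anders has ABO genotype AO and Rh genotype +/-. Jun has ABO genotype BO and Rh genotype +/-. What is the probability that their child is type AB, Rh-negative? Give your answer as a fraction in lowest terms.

1/16

ABO cross AO × BO → offspring phenotypes: 1/4 O, 1/4 A, 1/4 B, 1/4 AB.
Rh cross +/- × +/- → 3/4 Rh+, 1/4 Rh-.
Independent loci: P(type AB, Rh-negative) = 1/4 × 1/4 = 1/16.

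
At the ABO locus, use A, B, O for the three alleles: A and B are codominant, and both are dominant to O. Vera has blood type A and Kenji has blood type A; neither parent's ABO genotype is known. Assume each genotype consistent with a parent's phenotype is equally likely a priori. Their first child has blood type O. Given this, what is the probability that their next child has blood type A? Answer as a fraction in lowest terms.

Possible genotypes: Vera ∈ {AA, AO}; Kenji ∈ {AA, AO}.
Weight each parental genotype pair by prior × P(type-O child):
  AO × AO: posterior weight 1; P(next child type A) = 3/4.
Weighted sum = 3/4.

3/4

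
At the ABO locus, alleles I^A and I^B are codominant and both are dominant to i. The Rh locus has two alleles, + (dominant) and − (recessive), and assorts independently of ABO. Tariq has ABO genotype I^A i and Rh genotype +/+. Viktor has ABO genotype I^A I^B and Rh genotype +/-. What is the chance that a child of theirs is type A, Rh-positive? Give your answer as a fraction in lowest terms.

ABO cross I^A i × I^A I^B → offspring phenotypes: 1/2 A, 1/4 B, 1/4 AB.
Rh cross +/+ × +/- → 1 Rh+.
Independent loci: P(type A, Rh-positive) = 1/2 × 1 = 1/2.

1/2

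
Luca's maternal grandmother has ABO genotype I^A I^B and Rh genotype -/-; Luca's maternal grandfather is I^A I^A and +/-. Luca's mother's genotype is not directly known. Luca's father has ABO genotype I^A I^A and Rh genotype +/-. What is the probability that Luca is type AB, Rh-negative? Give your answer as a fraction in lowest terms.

Luca's mother's ABO genotype from I^A I^B × I^A I^A: 1/2 I^A I^A, 1/2 I^A I^B.
Crossing each possibility with the father I^A I^A and summing P(type AB): 1/2·0 + 1/2·1/2 = 1/4.
Similarly for Rh via the mother's Rh distribution: P(Rh-) = 3/8.
Independent loci: 1/4 × 3/8 = 3/32.

3/32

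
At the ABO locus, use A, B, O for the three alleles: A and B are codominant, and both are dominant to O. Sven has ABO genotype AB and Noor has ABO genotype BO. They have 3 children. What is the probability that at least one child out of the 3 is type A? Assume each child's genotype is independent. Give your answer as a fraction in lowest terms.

ABO cross AB × BO → 1/4 A, 1/2 B, 1/4 AB.
So P(type A) = 1/4 per child.
P(none) = (3/4)^3 = 27/64; P(at least one) = 1 − 27/64 = 37/64.

37/64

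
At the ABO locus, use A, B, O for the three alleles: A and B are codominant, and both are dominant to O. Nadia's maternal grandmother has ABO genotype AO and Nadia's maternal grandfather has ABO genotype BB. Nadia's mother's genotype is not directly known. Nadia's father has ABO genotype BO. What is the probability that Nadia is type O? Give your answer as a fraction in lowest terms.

1/8

Nadia's mother's ABO genotype from AO × BB: 1/2 AB, 1/2 BO.
Crossing each possibility with the father BO and summing P(type O): 1/2·0 + 1/2·1/4 = 1/8.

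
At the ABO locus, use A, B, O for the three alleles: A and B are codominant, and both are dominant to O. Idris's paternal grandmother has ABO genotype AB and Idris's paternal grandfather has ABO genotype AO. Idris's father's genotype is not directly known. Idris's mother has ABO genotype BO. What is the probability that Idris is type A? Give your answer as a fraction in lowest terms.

1/4

Idris's father's ABO genotype from AB × AO: 1/4 AA, 1/4 AB, 1/4 AO, 1/4 BO.
Crossing each possibility with the mother BO and summing P(type A): 1/4·1/2 + 1/4·1/4 + 1/4·1/4 + 1/4·0 = 1/4.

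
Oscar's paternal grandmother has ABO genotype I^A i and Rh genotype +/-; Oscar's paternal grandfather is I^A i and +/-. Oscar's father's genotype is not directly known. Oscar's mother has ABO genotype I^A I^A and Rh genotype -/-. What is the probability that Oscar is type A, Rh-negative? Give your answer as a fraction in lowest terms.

1/2

Oscar's father's ABO genotype from I^A i × I^A i: 1/4 I^A I^A, 1/2 I^A i, 1/4 i i.
Crossing each possibility with the mother I^A I^A and summing P(type A): 1/4·1 + 1/2·1 + 1/4·1 = 1.
Similarly for Rh via the father's Rh distribution: P(Rh-) = 1/2.
Independent loci: 1 × 1/2 = 1/2.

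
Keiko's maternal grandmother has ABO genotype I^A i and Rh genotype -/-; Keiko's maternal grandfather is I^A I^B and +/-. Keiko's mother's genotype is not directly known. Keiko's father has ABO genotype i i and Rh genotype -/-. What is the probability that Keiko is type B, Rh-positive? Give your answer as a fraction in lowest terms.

1/16

Keiko's mother's ABO genotype from I^A i × I^A I^B: 1/4 I^A I^A, 1/4 I^A I^B, 1/4 I^A i, 1/4 I^B i.
Crossing each possibility with the father i i and summing P(type B): 1/4·0 + 1/4·1/2 + 1/4·0 + 1/4·1/2 = 1/4.
Similarly for Rh via the mother's Rh distribution: P(Rh+) = 1/4.
Independent loci: 1/4 × 1/4 = 1/16.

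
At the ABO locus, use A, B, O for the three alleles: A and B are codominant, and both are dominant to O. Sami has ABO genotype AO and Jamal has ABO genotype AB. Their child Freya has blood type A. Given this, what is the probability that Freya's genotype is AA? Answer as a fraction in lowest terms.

1/2

Cross AO × AB → 1/4 AA, 1/4 AB, 1/4 AO, 1/4 BO.
Type-A genotypes among offspring: AA (1/4), AO (1/4); total 1/2.
P(AA | type A) = (1/4) / (1/2) = 1/2.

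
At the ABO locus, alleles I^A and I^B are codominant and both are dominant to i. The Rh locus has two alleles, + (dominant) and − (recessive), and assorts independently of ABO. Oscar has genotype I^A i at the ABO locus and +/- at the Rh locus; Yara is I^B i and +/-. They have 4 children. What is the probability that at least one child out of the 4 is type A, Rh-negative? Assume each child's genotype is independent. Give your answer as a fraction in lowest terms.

14911/65536

ABO cross I^A i × I^B i → 1/4 O, 1/4 A, 1/4 B, 1/4 AB.
Rh cross +/- × +/- → 3/4 Rh+, 1/4 Rh-; so P(type A, Rh-negative) = 1/4 × 1/4 = 1/16 per child.
P(none) = (15/16)^4 = 50625/65536; P(at least one) = 1 − 50625/65536 = 14911/65536.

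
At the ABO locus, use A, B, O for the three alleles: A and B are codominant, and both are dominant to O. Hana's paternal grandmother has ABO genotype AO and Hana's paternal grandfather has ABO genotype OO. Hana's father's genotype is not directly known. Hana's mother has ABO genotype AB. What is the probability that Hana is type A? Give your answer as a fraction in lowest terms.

1/2

Hana's father's ABO genotype from AO × OO: 1/2 AO, 1/2 OO.
Crossing each possibility with the mother AB and summing P(type A): 1/2·1/2 + 1/2·1/2 = 1/2.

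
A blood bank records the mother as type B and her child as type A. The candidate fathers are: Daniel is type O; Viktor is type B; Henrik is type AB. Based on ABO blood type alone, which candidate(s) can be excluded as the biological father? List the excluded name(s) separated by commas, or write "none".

Daniel, Viktor

A candidate is excluded only if no genotype consistent with his phenotype could produce a type A child with a type B mother.
Daniel (type O): no genotype consistent with that phenotype can produce a type-A child with a type-B mother.
Viktor (type B): no genotype consistent with that phenotype can produce a type-A child with a type-B mother.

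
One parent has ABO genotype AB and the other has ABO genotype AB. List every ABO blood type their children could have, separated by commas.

Gametes from AB × AB give offspring ABO genotypes AA, AB, BB, i.e. phenotypes A, B, AB.

A, B, AB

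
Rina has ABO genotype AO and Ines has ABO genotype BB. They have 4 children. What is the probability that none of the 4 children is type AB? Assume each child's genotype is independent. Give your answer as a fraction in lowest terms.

ABO cross AO × BB → 1/2 B, 1/2 AB.
So P(type AB) = 1/2 per child.
P(not type AB) = 1/2 for one child; (1/2)^4 = 1/16.

1/16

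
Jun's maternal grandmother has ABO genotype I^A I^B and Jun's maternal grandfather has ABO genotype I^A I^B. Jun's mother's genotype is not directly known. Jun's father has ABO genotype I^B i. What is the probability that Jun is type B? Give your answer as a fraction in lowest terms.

1/2

Jun's mother's ABO genotype from I^A I^B × I^A I^B: 1/4 I^A I^A, 1/2 I^A I^B, 1/4 I^B I^B.
Crossing each possibility with the father I^B i and summing P(type B): 1/4·0 + 1/2·1/2 + 1/4·1 = 1/2.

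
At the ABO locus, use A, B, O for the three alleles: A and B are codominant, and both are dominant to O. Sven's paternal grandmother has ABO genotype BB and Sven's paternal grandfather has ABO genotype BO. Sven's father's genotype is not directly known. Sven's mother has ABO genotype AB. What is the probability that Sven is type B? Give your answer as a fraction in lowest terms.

1/2

Sven's father's ABO genotype from BB × BO: 1/2 BB, 1/2 BO.
Crossing each possibility with the mother AB and summing P(type B): 1/2·1/2 + 1/2·1/2 = 1/2.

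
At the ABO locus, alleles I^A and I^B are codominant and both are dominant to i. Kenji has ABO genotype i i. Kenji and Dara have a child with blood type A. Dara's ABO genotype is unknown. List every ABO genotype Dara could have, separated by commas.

I^A I^A, I^A I^B, I^A i

For each candidate genotype of Dara, check whether crossing it with i i can produce every observed child phenotype.
  I^A I^A → possible child types {A} ✓
  I^A I^B → possible child types {A, B} ✓
  I^A i → possible child types {O, A} ✓
  I^B I^B → possible child types {B} ✗
  I^B i → possible child types {O, B} ✗
  i i → possible child types {O} ✗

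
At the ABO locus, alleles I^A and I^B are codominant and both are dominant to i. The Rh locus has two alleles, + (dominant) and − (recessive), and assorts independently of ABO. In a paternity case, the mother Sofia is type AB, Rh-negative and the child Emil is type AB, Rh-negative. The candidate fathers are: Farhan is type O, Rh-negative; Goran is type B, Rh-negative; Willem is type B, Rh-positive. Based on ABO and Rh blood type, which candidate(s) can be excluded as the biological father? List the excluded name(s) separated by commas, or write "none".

A candidate is excluded only if no genotype consistent with his phenotype could produce a type AB, Rh-negative child with a type AB, Rh-negative mother.
Farhan (type O, Rh-): no genotype consistent with that phenotype can produce a type-AB Rh- child with a type-AB mother.

Farhan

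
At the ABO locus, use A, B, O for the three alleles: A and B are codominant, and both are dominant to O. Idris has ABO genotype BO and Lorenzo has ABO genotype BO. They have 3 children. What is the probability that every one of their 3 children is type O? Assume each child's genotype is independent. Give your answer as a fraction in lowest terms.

ABO cross BO × BO → 1/4 O, 3/4 B.
So P(type O) = 1/4 per child.
All 3 independent: (1/4)^3 = 1/64.

1/64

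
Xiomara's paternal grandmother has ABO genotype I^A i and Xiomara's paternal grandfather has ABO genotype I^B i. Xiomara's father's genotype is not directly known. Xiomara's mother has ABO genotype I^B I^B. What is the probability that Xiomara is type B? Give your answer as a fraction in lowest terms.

Xiomara's father's ABO genotype from I^A i × I^B i: 1/4 I^A I^B, 1/4 I^A i, 1/4 I^B i, 1/4 i i.
Crossing each possibility with the mother I^B I^B and summing P(type B): 1/4·1/2 + 1/4·1/2 + 1/4·1 + 1/4·1 = 3/4.

3/4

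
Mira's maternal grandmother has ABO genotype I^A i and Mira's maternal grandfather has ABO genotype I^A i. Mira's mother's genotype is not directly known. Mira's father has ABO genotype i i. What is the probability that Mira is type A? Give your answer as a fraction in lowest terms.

1/2

Mira's mother's ABO genotype from I^A i × I^A i: 1/4 I^A I^A, 1/2 I^A i, 1/4 i i.
Crossing each possibility with the father i i and summing P(type A): 1/4·1 + 1/2·1/2 + 1/4·0 = 1/2.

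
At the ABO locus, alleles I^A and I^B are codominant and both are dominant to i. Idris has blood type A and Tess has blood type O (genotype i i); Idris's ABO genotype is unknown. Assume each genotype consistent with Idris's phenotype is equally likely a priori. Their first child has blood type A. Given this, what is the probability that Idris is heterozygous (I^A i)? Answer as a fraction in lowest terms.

Possible genotypes: Idris ∈ {I^A I^A, I^A i}; Tess ∈ {i i}.
Weight each parental genotype pair by prior × P(type-A child):
  I^A I^A × i i: posterior weight 2/3.
  I^A i × i i: posterior weight 1/3.
Sum the posterior weight over pairs where Idris is I^A i: 1/3.

1/3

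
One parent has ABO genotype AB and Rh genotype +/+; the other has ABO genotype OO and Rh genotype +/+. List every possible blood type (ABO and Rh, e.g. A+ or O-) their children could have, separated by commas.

A+, B+

Gametes from AB × OO give offspring ABO genotypes AO, BO, i.e. phenotypes A, B.
Rh cross +/+ × +/+ → phenotypes Rh+.
Combining independently: A+, B+.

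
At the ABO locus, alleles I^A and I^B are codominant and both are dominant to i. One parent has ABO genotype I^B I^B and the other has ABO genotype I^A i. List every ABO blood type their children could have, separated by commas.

B, AB

Gametes from I^B I^B × I^A i give offspring ABO genotypes I^A I^B, I^B i, i.e. phenotypes B, AB.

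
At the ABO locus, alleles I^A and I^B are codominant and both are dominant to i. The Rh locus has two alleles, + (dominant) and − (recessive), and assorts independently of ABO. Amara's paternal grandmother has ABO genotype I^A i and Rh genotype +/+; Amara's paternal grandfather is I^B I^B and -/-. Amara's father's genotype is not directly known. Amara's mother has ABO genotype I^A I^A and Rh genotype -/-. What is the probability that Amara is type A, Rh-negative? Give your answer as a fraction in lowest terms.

1/4

Amara's father's ABO genotype from I^A i × I^B I^B: 1/2 I^A I^B, 1/2 I^B i.
Crossing each possibility with the mother I^A I^A and summing P(type A): 1/2·1/2 + 1/2·1/2 = 1/2.
Similarly for Rh via the father's Rh distribution: P(Rh-) = 1/2.
Independent loci: 1/2 × 1/2 = 1/4.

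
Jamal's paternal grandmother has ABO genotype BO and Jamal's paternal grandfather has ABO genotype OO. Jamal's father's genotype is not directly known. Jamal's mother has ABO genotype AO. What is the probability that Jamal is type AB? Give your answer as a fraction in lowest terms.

Jamal's father's ABO genotype from BO × OO: 1/2 BO, 1/2 OO.
Crossing each possibility with the mother AO and summing P(type AB): 1/2·1/4 + 1/2·0 = 1/8.

1/8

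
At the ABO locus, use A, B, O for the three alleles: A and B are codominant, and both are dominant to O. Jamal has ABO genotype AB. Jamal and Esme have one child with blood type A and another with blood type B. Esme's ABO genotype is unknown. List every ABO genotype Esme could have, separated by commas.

For each candidate genotype of Esme, check whether crossing it with AB can produce every observed child phenotype.
  AA → possible child types {A, AB} ✗
  AB → possible child types {A, B, AB} ✓
  AO → possible child types {A, B, AB} ✓
  BB → possible child types {B, AB} ✗
  BO → possible child types {A, B, AB} ✓
  OO → possible child types {A, B} ✓

AB, AO, BO, OO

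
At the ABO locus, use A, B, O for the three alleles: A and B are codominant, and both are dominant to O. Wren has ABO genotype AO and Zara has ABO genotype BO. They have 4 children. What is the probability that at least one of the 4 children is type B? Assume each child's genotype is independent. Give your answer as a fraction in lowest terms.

175/256

ABO cross AO × BO → 1/4 O, 1/4 A, 1/4 B, 1/4 AB.
So P(type B) = 1/4 per child.
P(none) = (3/4)^4 = 81/256; P(at least one) = 1 − 81/256 = 175/256.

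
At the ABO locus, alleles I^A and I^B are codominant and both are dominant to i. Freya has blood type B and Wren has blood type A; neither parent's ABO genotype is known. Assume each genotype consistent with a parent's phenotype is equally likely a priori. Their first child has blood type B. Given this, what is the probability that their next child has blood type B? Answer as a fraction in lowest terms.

5/12

Possible genotypes: Freya ∈ {I^B I^B, I^B i}; Wren ∈ {I^A I^A, I^A i}.
Weight each parental genotype pair by prior × P(type-B child):
  I^B I^B × I^A i: posterior weight 2/3; P(next child type B) = 1/2.
  I^B i × I^A i: posterior weight 1/3; P(next child type B) = 1/4.
Weighted sum = 5/12.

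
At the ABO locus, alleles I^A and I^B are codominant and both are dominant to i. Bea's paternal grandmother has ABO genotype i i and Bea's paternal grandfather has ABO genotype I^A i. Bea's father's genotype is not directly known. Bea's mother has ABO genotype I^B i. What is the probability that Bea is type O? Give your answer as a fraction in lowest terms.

Bea's father's ABO genotype from i i × I^A i: 1/2 I^A i, 1/2 i i.
Crossing each possibility with the mother I^B i and summing P(type O): 1/2·1/4 + 1/2·1/2 = 3/8.

3/8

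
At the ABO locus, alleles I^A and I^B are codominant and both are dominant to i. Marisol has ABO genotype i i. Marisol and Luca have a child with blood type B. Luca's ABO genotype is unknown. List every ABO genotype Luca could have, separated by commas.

I^A I^B, I^B I^B, I^B i

For each candidate genotype of Luca, check whether crossing it with i i can produce every observed child phenotype.
  I^A I^A → possible child types {A} ✗
  I^A I^B → possible child types {A, B} ✓
  I^A i → possible child types {O, A} ✗
  I^B I^B → possible child types {B} ✓
  I^B i → possible child types {O, B} ✓
  i i → possible child types {O} ✗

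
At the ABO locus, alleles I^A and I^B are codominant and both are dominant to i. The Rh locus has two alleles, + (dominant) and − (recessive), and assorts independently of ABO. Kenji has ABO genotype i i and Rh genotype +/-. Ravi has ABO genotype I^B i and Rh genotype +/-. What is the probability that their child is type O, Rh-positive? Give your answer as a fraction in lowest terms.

ABO cross i i × I^B i → offspring phenotypes: 1/2 O, 1/2 B.
Rh cross +/- × +/- → 3/4 Rh+, 1/4 Rh-.
Independent loci: P(type O, Rh-positive) = 1/2 × 3/4 = 3/8.

3/8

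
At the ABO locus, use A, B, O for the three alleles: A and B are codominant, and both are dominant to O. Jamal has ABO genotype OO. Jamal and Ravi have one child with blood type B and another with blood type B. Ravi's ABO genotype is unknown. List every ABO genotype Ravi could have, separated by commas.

AB, BB, BO

For each candidate genotype of Ravi, check whether crossing it with OO can produce every observed child phenotype.
  AA → possible child types {A} ✗
  AB → possible child types {A, B} ✓
  AO → possible child types {O, A} ✗
  BB → possible child types {B} ✓
  BO → possible child types {O, B} ✓
  OO → possible child types {O} ✗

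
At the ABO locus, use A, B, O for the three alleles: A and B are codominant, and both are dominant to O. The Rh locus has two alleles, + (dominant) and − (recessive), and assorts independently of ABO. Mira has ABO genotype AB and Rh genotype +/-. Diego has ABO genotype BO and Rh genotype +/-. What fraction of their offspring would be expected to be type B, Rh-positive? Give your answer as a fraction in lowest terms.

3/8

ABO cross AB × BO → offspring phenotypes: 1/4 A, 1/2 B, 1/4 AB.
Rh cross +/- × +/- → 3/4 Rh+, 1/4 Rh-.
Independent loci: P(type B, Rh-positive) = 1/2 × 3/4 = 3/8.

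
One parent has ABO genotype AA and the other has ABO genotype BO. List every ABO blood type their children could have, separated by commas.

A, AB

Gametes from AA × BO give offspring ABO genotypes AB, AO, i.e. phenotypes A, AB.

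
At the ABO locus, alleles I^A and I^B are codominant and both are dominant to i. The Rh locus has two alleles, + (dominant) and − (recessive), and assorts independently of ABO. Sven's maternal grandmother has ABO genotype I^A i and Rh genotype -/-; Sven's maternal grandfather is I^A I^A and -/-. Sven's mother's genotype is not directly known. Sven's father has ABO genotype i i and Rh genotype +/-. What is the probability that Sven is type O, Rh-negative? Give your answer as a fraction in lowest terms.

Sven's mother's ABO genotype from I^A i × I^A I^A: 1/2 I^A I^A, 1/2 I^A i.
Crossing each possibility with the father i i and summing P(type O): 1/2·0 + 1/2·1/2 = 1/4.
Similarly for Rh via the mother's Rh distribution: P(Rh-) = 1/2.
Independent loci: 1/4 × 1/2 = 1/8.

1/8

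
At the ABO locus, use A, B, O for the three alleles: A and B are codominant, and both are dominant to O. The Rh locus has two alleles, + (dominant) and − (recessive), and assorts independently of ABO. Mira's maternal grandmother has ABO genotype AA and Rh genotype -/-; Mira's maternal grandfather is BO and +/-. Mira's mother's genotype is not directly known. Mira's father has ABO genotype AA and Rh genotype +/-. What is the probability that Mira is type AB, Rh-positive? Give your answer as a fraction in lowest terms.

Mira's mother's ABO genotype from AA × BO: 1/2 AB, 1/2 AO.
Crossing each possibility with the father AA and summing P(type AB): 1/2·1/2 + 1/2·0 = 1/4.
Similarly for Rh via the mother's Rh distribution: P(Rh+) = 5/8.
Independent loci: 1/4 × 5/8 = 5/32.

5/32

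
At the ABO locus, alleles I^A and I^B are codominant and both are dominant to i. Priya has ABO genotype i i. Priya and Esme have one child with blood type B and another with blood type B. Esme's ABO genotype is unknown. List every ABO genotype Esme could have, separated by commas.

For each candidate genotype of Esme, check whether crossing it with i i can produce every observed child phenotype.
  I^A I^A → possible child types {A} ✗
  I^A I^B → possible child types {A, B} ✓
  I^A i → possible child types {O, A} ✗
  I^B I^B → possible child types {B} ✓
  I^B i → possible child types {O, B} ✓
  i i → possible child types {O} ✗

I^A I^B, I^B I^B, I^B i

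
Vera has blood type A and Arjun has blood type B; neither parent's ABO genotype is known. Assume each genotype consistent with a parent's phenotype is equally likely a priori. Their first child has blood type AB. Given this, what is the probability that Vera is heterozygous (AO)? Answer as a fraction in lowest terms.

1/3

Possible genotypes: Vera ∈ {AA, AO}; Arjun ∈ {BB, BO}.
Weight each parental genotype pair by prior × P(type-AB child):
  AA × BB: posterior weight 4/9.
  AA × BO: posterior weight 2/9.
  AO × BB: posterior weight 2/9.
  AO × BO: posterior weight 1/9.
Sum the posterior weight over pairs where Vera is AO: 1/3.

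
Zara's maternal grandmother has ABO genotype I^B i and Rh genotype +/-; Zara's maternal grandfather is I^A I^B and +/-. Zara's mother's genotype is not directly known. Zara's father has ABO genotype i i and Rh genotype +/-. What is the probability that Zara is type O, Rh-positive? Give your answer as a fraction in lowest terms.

3/16

Zara's mother's ABO genotype from I^B i × I^A I^B: 1/4 I^A I^B, 1/4 I^A i, 1/4 I^B I^B, 1/4 I^B i.
Crossing each possibility with the father i i and summing P(type O): 1/4·0 + 1/4·1/2 + 1/4·0 + 1/4·1/2 = 1/4.
Similarly for Rh via the mother's Rh distribution: P(Rh+) = 3/4.
Independent loci: 1/4 × 3/4 = 3/16.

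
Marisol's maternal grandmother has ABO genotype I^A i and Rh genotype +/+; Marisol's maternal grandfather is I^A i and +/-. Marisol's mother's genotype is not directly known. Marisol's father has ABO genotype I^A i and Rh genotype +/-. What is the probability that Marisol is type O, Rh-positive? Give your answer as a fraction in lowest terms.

Marisol's mother's ABO genotype from I^A i × I^A i: 1/4 I^A I^A, 1/2 I^A i, 1/4 i i.
Crossing each possibility with the father I^A i and summing P(type O): 1/4·0 + 1/2·1/4 + 1/4·1/2 = 1/4.
Similarly for Rh via the mother's Rh distribution: P(Rh+) = 7/8.
Independent loci: 1/4 × 7/8 = 7/32.

7/32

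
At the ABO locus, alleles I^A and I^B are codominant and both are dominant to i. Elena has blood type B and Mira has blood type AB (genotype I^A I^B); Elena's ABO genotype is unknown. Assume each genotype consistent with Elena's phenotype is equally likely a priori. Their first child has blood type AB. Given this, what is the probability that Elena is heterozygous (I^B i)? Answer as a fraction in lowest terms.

1/3

Possible genotypes: Elena ∈ {I^B I^B, I^B i}; Mira ∈ {I^A I^B}.
Weight each parental genotype pair by prior × P(type-AB child):
  I^B I^B × I^A I^B: posterior weight 2/3.
  I^B i × I^A I^B: posterior weight 1/3.
Sum the posterior weight over pairs where Elena is I^B i: 1/3.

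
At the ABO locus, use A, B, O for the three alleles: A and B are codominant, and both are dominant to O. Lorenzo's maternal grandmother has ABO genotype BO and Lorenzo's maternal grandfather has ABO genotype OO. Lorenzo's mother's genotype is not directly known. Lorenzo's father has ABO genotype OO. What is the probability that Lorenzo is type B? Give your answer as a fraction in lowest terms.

Lorenzo's mother's ABO genotype from BO × OO: 1/2 BO, 1/2 OO.
Crossing each possibility with the father OO and summing P(type B): 1/2·1/2 + 1/2·0 = 1/4.

1/4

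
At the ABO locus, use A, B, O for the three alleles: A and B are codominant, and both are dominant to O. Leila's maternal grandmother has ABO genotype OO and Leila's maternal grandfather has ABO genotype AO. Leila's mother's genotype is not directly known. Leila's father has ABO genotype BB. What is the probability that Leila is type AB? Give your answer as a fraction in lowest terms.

1/4

Leila's mother's ABO genotype from OO × AO: 1/2 AO, 1/2 OO.
Crossing each possibility with the father BB and summing P(type AB): 1/2·1/2 + 1/2·0 = 1/4.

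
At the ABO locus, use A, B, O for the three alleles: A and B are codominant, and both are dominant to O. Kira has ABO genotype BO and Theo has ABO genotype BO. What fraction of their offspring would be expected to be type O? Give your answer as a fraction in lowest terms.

ABO cross BO × BO → offspring phenotypes: 1/4 O, 3/4 B.
So P(type O) = 1/4.

1/4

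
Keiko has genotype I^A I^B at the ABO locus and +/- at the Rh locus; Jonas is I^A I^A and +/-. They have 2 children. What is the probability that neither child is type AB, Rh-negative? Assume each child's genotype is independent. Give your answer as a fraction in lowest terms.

ABO cross I^A I^B × I^A I^A → 1/2 A, 1/2 AB.
Rh cross +/- × +/- → 3/4 Rh+, 1/4 Rh-; so P(type AB, Rh-negative) = 1/2 × 1/4 = 1/8 per child.
P(not type AB, Rh-negative) = 7/8 for one child; (7/8)^2 = 49/64.

49/64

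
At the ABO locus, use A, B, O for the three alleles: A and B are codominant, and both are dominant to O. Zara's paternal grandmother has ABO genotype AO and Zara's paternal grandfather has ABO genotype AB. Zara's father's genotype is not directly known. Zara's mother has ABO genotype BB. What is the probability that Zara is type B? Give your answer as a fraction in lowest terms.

1/2

Zara's father's ABO genotype from AO × AB: 1/4 AA, 1/4 AB, 1/4 AO, 1/4 BO.
Crossing each possibility with the mother BB and summing P(type B): 1/4·0 + 1/4·1/2 + 1/4·1/2 + 1/4·1 = 1/2.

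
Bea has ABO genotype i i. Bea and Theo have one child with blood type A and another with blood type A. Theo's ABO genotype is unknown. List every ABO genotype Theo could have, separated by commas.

I^A I^A, I^A I^B, I^A i

For each candidate genotype of Theo, check whether crossing it with i i can produce every observed child phenotype.
  I^A I^A → possible child types {A} ✓
  I^A I^B → possible child types {A, B} ✓
  I^A i → possible child types {O, A} ✓
  I^B I^B → possible child types {B} ✗
  I^B i → possible child types {O, B} ✗
  i i → possible child types {O} ✗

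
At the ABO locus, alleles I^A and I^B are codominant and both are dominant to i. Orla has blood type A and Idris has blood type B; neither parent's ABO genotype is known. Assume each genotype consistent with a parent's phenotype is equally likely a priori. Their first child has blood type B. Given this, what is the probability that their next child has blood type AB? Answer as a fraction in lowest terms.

Possible genotypes: Orla ∈ {I^A I^A, I^A i}; Idris ∈ {I^B I^B, I^B i}.
Weight each parental genotype pair by prior × P(type-B child):
  I^A i × I^B I^B: posterior weight 2/3; P(next child type AB) = 1/2.
  I^A i × I^B i: posterior weight 1/3; P(next child type AB) = 1/4.
Weighted sum = 5/12.

5/12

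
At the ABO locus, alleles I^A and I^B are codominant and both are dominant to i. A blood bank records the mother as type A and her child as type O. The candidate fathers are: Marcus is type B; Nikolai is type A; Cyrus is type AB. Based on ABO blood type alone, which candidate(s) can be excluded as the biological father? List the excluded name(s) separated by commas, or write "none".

A candidate is excluded only if no genotype consistent with his phenotype could produce a type O child with a type A mother.
Cyrus (type AB): no genotype consistent with that phenotype can produce a type-O child with a type-A mother.

Cyrus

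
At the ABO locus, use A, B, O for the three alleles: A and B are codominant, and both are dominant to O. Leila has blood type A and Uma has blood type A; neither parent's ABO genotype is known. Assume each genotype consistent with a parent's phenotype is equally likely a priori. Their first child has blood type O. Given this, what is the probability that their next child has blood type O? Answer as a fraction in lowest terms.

1/4

Possible genotypes: Leila ∈ {AA, AO}; Uma ∈ {AA, AO}.
Weight each parental genotype pair by prior × P(type-O child):
  AO × AO: posterior weight 1; P(next child type O) = 1/4.
Weighted sum = 1/4.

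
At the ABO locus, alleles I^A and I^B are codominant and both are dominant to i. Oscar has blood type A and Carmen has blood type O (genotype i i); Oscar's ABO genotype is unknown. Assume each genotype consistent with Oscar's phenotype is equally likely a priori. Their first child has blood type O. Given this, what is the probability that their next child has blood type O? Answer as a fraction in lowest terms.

1/2

Possible genotypes: Oscar ∈ {I^A I^A, I^A i}; Carmen ∈ {i i}.
Weight each parental genotype pair by prior × P(type-O child):
  I^A i × i i: posterior weight 1; P(next child type O) = 1/2.
Weighted sum = 1/2.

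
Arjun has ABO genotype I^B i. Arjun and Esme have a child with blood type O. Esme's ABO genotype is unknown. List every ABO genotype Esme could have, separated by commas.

I^A i, I^B i, i i

For each candidate genotype of Esme, check whether crossing it with I^B i can produce every observed child phenotype.
  I^A I^A → possible child types {A, AB} ✗
  I^A I^B → possible child types {A, B, AB} ✗
  I^A i → possible child types {O, A, B, AB} ✓
  I^B I^B → possible child types {B} ✗
  I^B i → possible child types {O, B} ✓
  i i → possible child types {O, B} ✓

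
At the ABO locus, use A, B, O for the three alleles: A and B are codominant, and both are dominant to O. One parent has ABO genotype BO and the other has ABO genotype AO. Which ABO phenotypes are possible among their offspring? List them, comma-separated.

O, A, B, AB

Gametes from BO × AO give offspring ABO genotypes AB, AO, BO, OO, i.e. phenotypes O, A, B, AB.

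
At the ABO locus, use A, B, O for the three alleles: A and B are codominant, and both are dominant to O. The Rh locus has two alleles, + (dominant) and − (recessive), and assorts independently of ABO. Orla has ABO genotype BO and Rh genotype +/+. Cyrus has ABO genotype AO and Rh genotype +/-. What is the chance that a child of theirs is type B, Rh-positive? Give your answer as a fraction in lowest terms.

ABO cross BO × AO → offspring phenotypes: 1/4 O, 1/4 A, 1/4 B, 1/4 AB.
Rh cross +/+ × +/- → 1 Rh+.
Independent loci: P(type B, Rh-positive) = 1/4 × 1 = 1/4.

1/4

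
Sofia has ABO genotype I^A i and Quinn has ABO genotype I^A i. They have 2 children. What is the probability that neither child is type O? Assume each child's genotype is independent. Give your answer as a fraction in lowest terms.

ABO cross I^A i × I^A i → 1/4 O, 3/4 A.
So P(type O) = 1/4 per child.
P(not type O) = 3/4 for one child; (3/4)^2 = 9/16.

9/16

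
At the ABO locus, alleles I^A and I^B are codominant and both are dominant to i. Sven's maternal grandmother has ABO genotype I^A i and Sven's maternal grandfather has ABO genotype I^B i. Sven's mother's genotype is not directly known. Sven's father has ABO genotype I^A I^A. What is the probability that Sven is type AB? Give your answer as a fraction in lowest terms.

Sven's mother's ABO genotype from I^A i × I^B i: 1/4 I^A I^B, 1/4 I^A i, 1/4 I^B i, 1/4 i i.
Crossing each possibility with the father I^A I^A and summing P(type AB): 1/4·1/2 + 1/4·0 + 1/4·1/2 + 1/4·0 = 1/4.

1/4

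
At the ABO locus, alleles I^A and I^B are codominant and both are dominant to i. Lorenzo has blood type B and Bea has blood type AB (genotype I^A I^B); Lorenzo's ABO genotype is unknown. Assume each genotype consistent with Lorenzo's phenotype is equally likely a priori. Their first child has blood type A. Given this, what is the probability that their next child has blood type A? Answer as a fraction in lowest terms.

1/4

Possible genotypes: Lorenzo ∈ {I^B I^B, I^B i}; Bea ∈ {I^A I^B}.
Weight each parental genotype pair by prior × P(type-A child):
  I^B i × I^A I^B: posterior weight 1; P(next child type A) = 1/4.
Weighted sum = 1/4.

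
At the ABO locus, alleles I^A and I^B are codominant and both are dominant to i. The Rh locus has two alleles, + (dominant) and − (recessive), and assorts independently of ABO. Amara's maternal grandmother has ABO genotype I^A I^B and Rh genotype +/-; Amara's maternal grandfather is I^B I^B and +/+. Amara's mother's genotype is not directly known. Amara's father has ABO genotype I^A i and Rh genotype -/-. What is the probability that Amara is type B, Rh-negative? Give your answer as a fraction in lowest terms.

Amara's mother's ABO genotype from I^A I^B × I^B I^B: 1/2 I^A I^B, 1/2 I^B I^B.
Crossing each possibility with the father I^A i and summing P(type B): 1/2·1/4 + 1/2·1/2 = 3/8.
Similarly for Rh via the mother's Rh distribution: P(Rh-) = 1/4.
Independent loci: 3/8 × 1/4 = 3/32.

3/32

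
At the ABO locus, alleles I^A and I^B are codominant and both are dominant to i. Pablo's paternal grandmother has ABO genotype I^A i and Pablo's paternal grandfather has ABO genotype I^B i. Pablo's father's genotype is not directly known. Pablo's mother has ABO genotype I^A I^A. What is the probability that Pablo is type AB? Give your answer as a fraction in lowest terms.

1/4

Pablo's father's ABO genotype from I^A i × I^B i: 1/4 I^A I^B, 1/4 I^A i, 1/4 I^B i, 1/4 i i.
Crossing each possibility with the mother I^A I^A and summing P(type AB): 1/4·1/2 + 1/4·0 + 1/4·1/2 + 1/4·0 = 1/4.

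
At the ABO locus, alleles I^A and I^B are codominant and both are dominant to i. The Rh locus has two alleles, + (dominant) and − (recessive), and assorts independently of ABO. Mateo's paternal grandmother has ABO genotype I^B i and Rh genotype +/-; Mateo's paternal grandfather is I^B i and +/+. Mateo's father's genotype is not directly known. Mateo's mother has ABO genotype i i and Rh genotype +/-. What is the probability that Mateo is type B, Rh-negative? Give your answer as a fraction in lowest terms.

1/16

Mateo's father's ABO genotype from I^B i × I^B i: 1/4 I^B I^B, 1/2 I^B i, 1/4 i i.
Crossing each possibility with the mother i i and summing P(type B): 1/4·1 + 1/2·1/2 + 1/4·0 = 1/2.
Similarly for Rh via the father's Rh distribution: P(Rh-) = 1/8.
Independent loci: 1/2 × 1/8 = 1/16.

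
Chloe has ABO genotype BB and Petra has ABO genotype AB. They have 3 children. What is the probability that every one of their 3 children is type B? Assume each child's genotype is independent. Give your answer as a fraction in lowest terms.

ABO cross BB × AB → 1/2 B, 1/2 AB.
So P(type B) = 1/2 per child.
All 3 independent: (1/2)^3 = 1/8.

1/8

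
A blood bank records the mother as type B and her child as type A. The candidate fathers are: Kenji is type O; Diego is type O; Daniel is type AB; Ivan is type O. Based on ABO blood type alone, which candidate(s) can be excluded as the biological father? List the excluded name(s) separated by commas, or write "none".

Kenji, Diego, Ivan

A candidate is excluded only if no genotype consistent with his phenotype could produce a type A child with a type B mother.
Kenji (type O): no genotype consistent with that phenotype can produce a type-A child with a type-B mother.
Diego (type O): no genotype consistent with that phenotype can produce a type-A child with a type-B mother.
Ivan (type O): no genotype consistent with that phenotype can produce a type-A child with a type-B mother.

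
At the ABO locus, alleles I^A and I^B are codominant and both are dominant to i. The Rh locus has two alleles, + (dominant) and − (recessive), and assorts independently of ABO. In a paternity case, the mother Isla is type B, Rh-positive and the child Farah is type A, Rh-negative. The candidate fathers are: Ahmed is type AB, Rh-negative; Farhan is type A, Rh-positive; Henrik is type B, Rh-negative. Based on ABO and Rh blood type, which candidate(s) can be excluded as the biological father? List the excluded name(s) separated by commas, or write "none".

Henrik

A candidate is excluded only if no genotype consistent with his phenotype could produce a type A, Rh-negative child with a type B, Rh-positive mother.
Henrik (type B, Rh-): no genotype consistent with that phenotype can produce a type-A Rh- child with a type-B mother.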